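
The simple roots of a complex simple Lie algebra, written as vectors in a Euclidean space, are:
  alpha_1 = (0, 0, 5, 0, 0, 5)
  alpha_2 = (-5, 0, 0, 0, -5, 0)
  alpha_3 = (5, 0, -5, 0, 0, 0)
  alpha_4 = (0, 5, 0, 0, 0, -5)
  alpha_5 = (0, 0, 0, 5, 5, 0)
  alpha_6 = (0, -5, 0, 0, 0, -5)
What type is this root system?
type D_6

Compute the Cartan integers a_ij = 2(alpha_i, alpha_j)/(alpha_j, alpha_j); the resulting 6x6 Cartan matrix is
[[2, 0, -1, -1, 0, -1], [0, 2, -1, 0, -1, 0], [-1, -1, 2, 0, 0, 0], [-1, 0, 0, 2, 0, 0], [0, -1, 0, 0, 2, 0], [-1, 0, 0, 0, 0, 2]].
All simple roots have the same length, so the diagram is simply laced. The associated Dynkin diagram is a chain of 4 nodes with a fork of two nodes at one end (D_6), so the type is D_6 (the algebra so(12)).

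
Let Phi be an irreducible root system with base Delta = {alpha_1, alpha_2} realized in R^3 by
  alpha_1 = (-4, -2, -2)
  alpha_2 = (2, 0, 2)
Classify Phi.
Compute the Cartan integers a_ij = 2(alpha_i, alpha_j)/(alpha_j, alpha_j); the resulting 2x2 Cartan matrix is
[[2, -3], [-1, 2]].
The roots have two lengths (squared-length ratio 3:1); the short ones are alpha_{2}. The associated Dynkin diagram is two nodes joined by a triple edge (G_2), so the type is G_2.

type G_2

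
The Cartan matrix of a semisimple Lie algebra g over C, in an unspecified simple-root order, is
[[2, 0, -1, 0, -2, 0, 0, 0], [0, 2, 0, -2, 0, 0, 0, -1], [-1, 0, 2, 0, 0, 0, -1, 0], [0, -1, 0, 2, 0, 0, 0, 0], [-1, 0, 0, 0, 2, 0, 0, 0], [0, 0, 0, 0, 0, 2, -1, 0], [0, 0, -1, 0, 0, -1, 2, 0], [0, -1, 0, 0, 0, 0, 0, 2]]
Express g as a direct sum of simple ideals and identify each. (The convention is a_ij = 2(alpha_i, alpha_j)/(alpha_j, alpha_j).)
The diagram associated to this matrix has two connected components: the simple roots {alpha_2, alpha_4, alpha_8} form a chain of 3 nodes with a double edge at one end; the terminal node there is the unique short simple root (B_3), and {alpha_1, alpha_3, alpha_5, alpha_6, alpha_7} form a chain of 5 nodes with a double edge at one end; the terminal node there is the unique short simple root (B_5). A semisimple Lie algebra decomposes uniquely as the direct sum of simple ideals, one per connected component of its Dynkin diagram, so g ≅ B_3 ⊕ B_5 (dimension 21 + 55 = 76).

type B_3 ⊕ type B_5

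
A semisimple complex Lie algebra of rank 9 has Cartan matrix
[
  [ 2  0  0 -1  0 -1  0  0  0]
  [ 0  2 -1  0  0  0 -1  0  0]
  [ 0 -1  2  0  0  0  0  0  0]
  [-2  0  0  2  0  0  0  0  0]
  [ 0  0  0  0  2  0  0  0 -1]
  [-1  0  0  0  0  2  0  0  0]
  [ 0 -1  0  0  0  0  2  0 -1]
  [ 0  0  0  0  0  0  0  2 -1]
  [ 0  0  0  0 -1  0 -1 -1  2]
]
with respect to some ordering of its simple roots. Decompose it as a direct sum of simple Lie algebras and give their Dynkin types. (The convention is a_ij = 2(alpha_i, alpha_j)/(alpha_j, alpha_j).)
The diagram associated to this matrix has two connected components: the simple roots {alpha_1, alpha_4, alpha_6} form a chain of 3 nodes with a double edge at one end; the terminal node there is the unique long simple root (C_3), and {alpha_2, alpha_3, alpha_5, alpha_7, alpha_8, alpha_9} form a chain of 4 nodes with a fork of two nodes at one end (D_6). A semisimple Lie algebra decomposes uniquely as the direct sum of simple ideals, one per connected component of its Dynkin diagram, so g ≅ C_3 ⊕ D_6 (dimension 21 + 66 = 87).

type C_3 ⊕ type D_6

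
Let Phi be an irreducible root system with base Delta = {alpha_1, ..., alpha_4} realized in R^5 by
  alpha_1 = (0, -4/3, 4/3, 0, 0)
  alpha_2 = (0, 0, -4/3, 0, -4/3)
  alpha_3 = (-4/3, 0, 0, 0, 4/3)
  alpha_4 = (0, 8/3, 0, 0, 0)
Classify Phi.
type C_4

Compute the Cartan integers a_ij = 2(alpha_i, alpha_j)/(alpha_j, alpha_j); the resulting 4x4 Cartan matrix is
[[2, -1, 0, -1], [-1, 2, -1, 0], [0, -1, 2, 0], [-2, 0, 0, 2]].
The roots have two lengths (squared-length ratio 2:1); the short ones are alpha_{1,2,3}. The associated Dynkin diagram is a chain of 4 nodes with a double edge at one end; the terminal node there is the unique long simple root (C_4), so the type is C_4 (the algebra sp(8)).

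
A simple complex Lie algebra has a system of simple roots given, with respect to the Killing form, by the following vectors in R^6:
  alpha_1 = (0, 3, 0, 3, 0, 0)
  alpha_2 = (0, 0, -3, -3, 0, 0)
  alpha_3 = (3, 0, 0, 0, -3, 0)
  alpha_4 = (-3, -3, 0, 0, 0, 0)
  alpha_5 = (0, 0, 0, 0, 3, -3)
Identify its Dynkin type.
Compute the Cartan integers a_ij = 2(alpha_i, alpha_j)/(alpha_j, alpha_j); the resulting 5x5 Cartan matrix is
[[2, -1, 0, -1, 0], [-1, 2, 0, 0, 0], [0, 0, 2, -1, -1], [-1, 0, -1, 2, 0], [0, 0, -1, 0, 2]].
All simple roots have the same length, so the diagram is simply laced. The associated Dynkin diagram is a chain of 5 nodes with single edges (A_5), so the type is A_5 (the algebra sl(6)).

A5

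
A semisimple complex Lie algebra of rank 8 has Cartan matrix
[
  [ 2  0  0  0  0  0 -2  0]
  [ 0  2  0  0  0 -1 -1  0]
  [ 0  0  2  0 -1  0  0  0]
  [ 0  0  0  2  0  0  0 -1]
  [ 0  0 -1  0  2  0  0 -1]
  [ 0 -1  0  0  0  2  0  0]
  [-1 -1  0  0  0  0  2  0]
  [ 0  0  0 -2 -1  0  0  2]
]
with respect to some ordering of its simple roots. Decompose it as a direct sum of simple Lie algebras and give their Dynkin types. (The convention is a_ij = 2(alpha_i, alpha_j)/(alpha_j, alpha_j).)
The diagram associated to this matrix has two connected components: the simple roots {alpha_3, alpha_4, alpha_5, alpha_8} form a chain of 4 nodes with a double edge at one end; the terminal node there is the unique short simple root (B_4), and {alpha_1, alpha_2, alpha_6, alpha_7} form a chain of 4 nodes with a double edge at one end; the terminal node there is the unique long simple root (C_4). A semisimple Lie algebra decomposes uniquely as the direct sum of simple ideals, one per connected component of its Dynkin diagram, so g ≅ B_4 ⊕ C_4 (dimension 36 + 36 = 72).

type B_4 ⊕ type C_4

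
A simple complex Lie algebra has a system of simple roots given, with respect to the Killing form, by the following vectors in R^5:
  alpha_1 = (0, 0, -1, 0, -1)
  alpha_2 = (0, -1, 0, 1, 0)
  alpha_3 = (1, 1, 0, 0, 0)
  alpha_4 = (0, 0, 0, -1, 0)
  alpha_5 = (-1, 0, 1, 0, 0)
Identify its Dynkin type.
Compute the Cartan integers a_ij = 2(alpha_i, alpha_j)/(alpha_j, alpha_j); the resulting 5x5 Cartan matrix is
[[2, 0, 0, 0, -1], [0, 2, -1, -2, 0], [0, -1, 2, 0, -1], [0, -1, 0, 2, 0], [-1, 0, -1, 0, 2]].
The roots have two lengths (squared-length ratio 2:1); the short ones are alpha_{4}. The associated Dynkin diagram is a chain of 5 nodes with a double edge at one end; the terminal node there is the unique short simple root (B_5), so the type is B_5 (the algebra so(11)).

B_5 (so(11))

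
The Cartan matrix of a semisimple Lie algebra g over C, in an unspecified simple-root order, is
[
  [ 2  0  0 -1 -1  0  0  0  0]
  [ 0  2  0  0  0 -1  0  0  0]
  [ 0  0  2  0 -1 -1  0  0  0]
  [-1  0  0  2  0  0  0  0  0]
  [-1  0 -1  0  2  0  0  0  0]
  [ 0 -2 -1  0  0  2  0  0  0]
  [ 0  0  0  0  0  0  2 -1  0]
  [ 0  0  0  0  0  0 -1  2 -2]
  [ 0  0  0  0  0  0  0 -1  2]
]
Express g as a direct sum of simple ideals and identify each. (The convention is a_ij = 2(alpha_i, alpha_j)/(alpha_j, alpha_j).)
B_3 ⊕ B_6

The diagram associated to this matrix has two connected components: the simple roots {alpha_7, alpha_8, alpha_9} form a chain of 3 nodes with a double edge at one end; the terminal node there is the unique short simple root (B_3), and {alpha_1, alpha_2, alpha_3, alpha_4, alpha_5, alpha_6} form a chain of 6 nodes with a double edge at one end; the terminal node there is the unique short simple root (B_6). A semisimple Lie algebra decomposes uniquely as the direct sum of simple ideals, one per connected component of its Dynkin diagram, so g ≅ B_3 ⊕ B_6 (dimension 21 + 78 = 99).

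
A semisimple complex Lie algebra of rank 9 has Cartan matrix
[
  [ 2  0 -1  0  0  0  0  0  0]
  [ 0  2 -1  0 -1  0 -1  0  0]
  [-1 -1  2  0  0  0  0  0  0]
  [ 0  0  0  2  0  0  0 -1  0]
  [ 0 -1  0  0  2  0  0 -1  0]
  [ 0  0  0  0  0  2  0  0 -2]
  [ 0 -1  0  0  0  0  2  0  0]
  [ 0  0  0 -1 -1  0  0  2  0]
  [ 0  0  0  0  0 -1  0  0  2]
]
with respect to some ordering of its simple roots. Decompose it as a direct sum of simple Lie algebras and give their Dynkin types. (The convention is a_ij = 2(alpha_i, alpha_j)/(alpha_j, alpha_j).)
The diagram associated to this matrix has two connected components: the simple roots {alpha_6, alpha_9} form a chain of 2 nodes with a double edge at one end; the terminal node there is the unique short simple root (B_2), and {alpha_1, alpha_2, alpha_3, alpha_4, alpha_5, alpha_7, alpha_8} form a chain of 6 nodes with one extra node attached to the third node from one end (E_7). A semisimple Lie algebra decomposes uniquely as the direct sum of simple ideals, one per connected component of its Dynkin diagram, so g ≅ B_2 ⊕ E_7 (dimension 10 + 133 = 143).

B2 + E7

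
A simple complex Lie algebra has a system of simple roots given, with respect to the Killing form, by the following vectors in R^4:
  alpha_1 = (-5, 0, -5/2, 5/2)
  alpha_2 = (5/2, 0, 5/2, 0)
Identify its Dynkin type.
Compute the Cartan integers a_ij = 2(alpha_i, alpha_j)/(alpha_j, alpha_j); the resulting 2x2 Cartan matrix is
[[2, -3], [-1, 2]].
The roots have two lengths (squared-length ratio 3:1); the short ones are alpha_{2}. The associated Dynkin diagram is two nodes joined by a triple edge (G_2), so the type is G_2.

type G_2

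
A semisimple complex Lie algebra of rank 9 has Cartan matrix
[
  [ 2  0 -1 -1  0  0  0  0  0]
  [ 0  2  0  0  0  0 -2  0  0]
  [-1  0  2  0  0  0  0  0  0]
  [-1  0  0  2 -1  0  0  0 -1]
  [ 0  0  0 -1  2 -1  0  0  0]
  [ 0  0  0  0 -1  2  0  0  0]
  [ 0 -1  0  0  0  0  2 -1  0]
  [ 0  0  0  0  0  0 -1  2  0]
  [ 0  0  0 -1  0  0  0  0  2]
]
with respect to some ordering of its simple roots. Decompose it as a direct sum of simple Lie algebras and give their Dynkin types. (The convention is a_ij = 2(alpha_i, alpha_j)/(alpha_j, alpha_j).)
C3 ⊕ E6

The diagram associated to this matrix has two connected components: the simple roots {alpha_2, alpha_7, alpha_8} form a chain of 3 nodes with a double edge at one end; the terminal node there is the unique long simple root (C_3), and {alpha_1, alpha_3, alpha_4, alpha_5, alpha_6, alpha_9} form a chain of 5 nodes with one extra node attached to the third node from one end (E_6). A semisimple Lie algebra decomposes uniquely as the direct sum of simple ideals, one per connected component of its Dynkin diagram, so g ≅ C_3 ⊕ E_6 (dimension 21 + 78 = 99).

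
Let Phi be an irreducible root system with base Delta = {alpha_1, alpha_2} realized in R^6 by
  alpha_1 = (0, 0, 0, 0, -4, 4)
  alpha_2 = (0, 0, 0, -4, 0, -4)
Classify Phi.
Compute the Cartan integers a_ij = 2(alpha_i, alpha_j)/(alpha_j, alpha_j); the resulting 2x2 Cartan matrix is
[[2, -1], [-1, 2]].
All simple roots have the same length, so the diagram is simply laced. The associated Dynkin diagram is a chain of 2 nodes with single edges (A_2), so the type is A_2 (the algebra sl(3)).

A_2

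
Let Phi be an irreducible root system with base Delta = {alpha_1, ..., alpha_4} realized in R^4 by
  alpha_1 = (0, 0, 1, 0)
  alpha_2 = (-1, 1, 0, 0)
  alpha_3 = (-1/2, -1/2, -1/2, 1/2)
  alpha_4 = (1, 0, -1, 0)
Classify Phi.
F_4

Compute the Cartan integers a_ij = 2(alpha_i, alpha_j)/(alpha_j, alpha_j); the resulting 4x4 Cartan matrix is
[[2, 0, -1, -1], [0, 2, 0, -1], [-1, 0, 2, 0], [-2, -1, 0, 2]].
The roots have two lengths (squared-length ratio 2:1); the short ones are alpha_{1,3}. The associated Dynkin diagram is a chain of 4 nodes with a double edge between the middle two (F_4), so the type is F_4.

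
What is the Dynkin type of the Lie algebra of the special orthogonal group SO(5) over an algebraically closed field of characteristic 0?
This is so(5) with 5 odd, which has dimension 5(5-1)/2 = 10 and rank (5-1)/2 = 2. In the classification of classical Lie algebras, the orthogonal algebra so(2n+1) in an odd number of variables has type B_n; here n = 2, so the Dynkin diagram is a chain of 2 nodes with a double edge at one end; the terminal node there is the unique short simple root (B_2). Hence the type is B_2.

B2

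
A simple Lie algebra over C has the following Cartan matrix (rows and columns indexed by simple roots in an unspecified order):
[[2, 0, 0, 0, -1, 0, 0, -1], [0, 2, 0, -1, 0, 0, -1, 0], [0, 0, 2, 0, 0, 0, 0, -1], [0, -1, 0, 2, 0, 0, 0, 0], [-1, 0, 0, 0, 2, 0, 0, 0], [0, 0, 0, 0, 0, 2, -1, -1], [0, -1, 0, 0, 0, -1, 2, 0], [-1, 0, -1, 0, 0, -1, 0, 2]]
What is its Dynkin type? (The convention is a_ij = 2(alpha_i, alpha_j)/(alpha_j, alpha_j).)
E8

The matrix has rank 8 with 2's on the diagonal. Reading the off-diagonal entries as Dynkin edges (a single edge where a_ij = a_ji = -1; a double or triple edge where a_ij * a_ji = 2 or 3), the diagram is a chain of 7 nodes with one extra node attached to the third node from one end (E_8). One simple-root ordering that puts it in standard form is (alpha_5, alpha_3, alpha_1, alpha_8, alpha_6, alpha_7, alpha_2, alpha_4). So the algebra is type E_8.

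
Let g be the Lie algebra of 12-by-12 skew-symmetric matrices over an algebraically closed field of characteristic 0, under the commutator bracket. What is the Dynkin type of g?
type D_6

This is so(12) with 12 even, which has dimension 12(12-1)/2 = 66 and rank 12/2 = 6. In the classification of classical Lie algebras, the orthogonal algebra so(2n) in an even number of variables has type D_n; here n = 6, so the Dynkin diagram is a chain of 4 nodes with a fork of two nodes at one end (D_6). Hence the type is D_6.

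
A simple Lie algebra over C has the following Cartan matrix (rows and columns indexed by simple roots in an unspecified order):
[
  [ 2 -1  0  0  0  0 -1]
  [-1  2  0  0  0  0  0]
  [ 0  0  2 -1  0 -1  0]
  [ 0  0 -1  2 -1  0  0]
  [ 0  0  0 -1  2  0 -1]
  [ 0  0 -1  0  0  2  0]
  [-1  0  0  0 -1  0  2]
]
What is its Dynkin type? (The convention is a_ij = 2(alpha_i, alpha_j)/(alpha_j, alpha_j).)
A_7

The matrix has rank 7 with 2's on the diagonal. Reading the off-diagonal entries as Dynkin edges (a single edge where a_ij = a_ji = -1; a double or triple edge where a_ij * a_ji = 2 or 3), the diagram is a chain of 7 nodes with single edges (A_7). One simple-root ordering that puts it in standard form is (alpha_6, alpha_3, alpha_4, alpha_5, alpha_7, alpha_1, alpha_2). So the algebra is type A_7, i.e. sl(8).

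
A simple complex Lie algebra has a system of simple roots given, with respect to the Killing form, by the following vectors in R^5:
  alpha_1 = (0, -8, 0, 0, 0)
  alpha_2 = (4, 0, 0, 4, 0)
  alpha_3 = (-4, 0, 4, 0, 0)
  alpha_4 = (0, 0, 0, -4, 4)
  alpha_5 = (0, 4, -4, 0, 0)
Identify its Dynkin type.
C_5 (sp(10))

Compute the Cartan integers a_ij = 2(alpha_i, alpha_j)/(alpha_j, alpha_j); the resulting 5x5 Cartan matrix is
[[2, 0, 0, 0, -2], [0, 2, -1, -1, 0], [0, -1, 2, 0, -1], [0, -1, 0, 2, 0], [-1, 0, -1, 0, 2]].
The roots have two lengths (squared-length ratio 2:1); the short ones are alpha_{2,3,4,5}. The associated Dynkin diagram is a chain of 5 nodes with a double edge at one end; the terminal node there is the unique long simple root (C_5), so the type is C_5 (the algebra sp(10)).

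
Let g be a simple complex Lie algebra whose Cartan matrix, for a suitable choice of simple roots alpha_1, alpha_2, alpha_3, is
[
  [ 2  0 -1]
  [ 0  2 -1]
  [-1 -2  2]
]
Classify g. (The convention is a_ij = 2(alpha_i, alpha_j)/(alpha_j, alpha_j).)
The matrix has rank 3 with 2's on the diagonal. Reading the off-diagonal entries as Dynkin edges (a single edge where a_ij = a_ji = -1; a double or triple edge where a_ij * a_ji = 2 or 3), the diagram is a chain of 3 nodes with a double edge at one end; the terminal node there is the unique short simple root (B_3). One simple-root ordering that puts it in standard form is (alpha_1, alpha_3, alpha_2). So the algebra is type B_3, i.e. so(7).

B_3 (so(7))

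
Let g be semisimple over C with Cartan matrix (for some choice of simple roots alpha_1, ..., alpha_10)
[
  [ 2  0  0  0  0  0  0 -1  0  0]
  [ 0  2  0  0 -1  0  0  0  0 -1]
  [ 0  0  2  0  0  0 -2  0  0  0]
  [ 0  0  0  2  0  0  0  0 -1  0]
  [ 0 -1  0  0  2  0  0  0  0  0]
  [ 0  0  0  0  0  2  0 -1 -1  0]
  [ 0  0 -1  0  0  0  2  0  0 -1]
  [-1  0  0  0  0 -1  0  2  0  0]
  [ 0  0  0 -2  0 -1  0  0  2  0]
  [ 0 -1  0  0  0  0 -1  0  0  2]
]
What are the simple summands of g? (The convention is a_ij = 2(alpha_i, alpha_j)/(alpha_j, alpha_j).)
The diagram associated to this matrix has two connected components: the simple roots {alpha_1, alpha_4, alpha_6, alpha_8, alpha_9} form a chain of 5 nodes with a double edge at one end; the terminal node there is the unique short simple root (B_5), and {alpha_2, alpha_3, alpha_5, alpha_7, alpha_10} form a chain of 5 nodes with a double edge at one end; the terminal node there is the unique long simple root (C_5). A semisimple Lie algebra decomposes uniquely as the direct sum of simple ideals, one per connected component of its Dynkin diagram, so g ≅ B_5 ⊕ C_5 (dimension 55 + 55 = 110).

type B_5 + type C_5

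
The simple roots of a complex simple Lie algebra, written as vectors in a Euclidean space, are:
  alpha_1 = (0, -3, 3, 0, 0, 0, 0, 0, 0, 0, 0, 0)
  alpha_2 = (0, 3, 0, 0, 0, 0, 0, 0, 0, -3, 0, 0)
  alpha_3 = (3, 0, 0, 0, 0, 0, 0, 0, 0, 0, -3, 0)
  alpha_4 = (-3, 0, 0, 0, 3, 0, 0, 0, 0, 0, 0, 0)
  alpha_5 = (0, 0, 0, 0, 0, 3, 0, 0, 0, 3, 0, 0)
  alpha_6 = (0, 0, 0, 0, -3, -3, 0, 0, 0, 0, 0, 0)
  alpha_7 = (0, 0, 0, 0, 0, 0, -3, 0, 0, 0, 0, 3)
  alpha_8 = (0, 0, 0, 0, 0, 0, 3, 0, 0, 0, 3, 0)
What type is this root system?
Compute the Cartan integers a_ij = 2(alpha_i, alpha_j)/(alpha_j, alpha_j); the resulting 8x8 Cartan matrix is
[[2, -1, 0, 0, 0, 0, 0, 0], [-1, 2, 0, 0, -1, 0, 0, 0], [0, 0, 2, -1, 0, 0, 0, -1], [0, 0, -1, 2, 0, -1, 0, 0], [0, -1, 0, 0, 2, -1, 0, 0], [0, 0, 0, -1, -1, 2, 0, 0], [0, 0, 0, 0, 0, 0, 2, -1], [0, 0, -1, 0, 0, 0, -1, 2]].
All simple roots have the same length, so the diagram is simply laced. The associated Dynkin diagram is a chain of 8 nodes with single edges (A_8), so the type is A_8 (the algebra sl(9)).

A_8 (sl(9))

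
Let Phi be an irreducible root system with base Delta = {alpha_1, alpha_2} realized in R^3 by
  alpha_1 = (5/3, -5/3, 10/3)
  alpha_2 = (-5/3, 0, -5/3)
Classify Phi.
G_2

Compute the Cartan integers a_ij = 2(alpha_i, alpha_j)/(alpha_j, alpha_j); the resulting 2x2 Cartan matrix is
[[2, -3], [-1, 2]].
The roots have two lengths (squared-length ratio 3:1); the short ones are alpha_{2}. The associated Dynkin diagram is two nodes joined by a triple edge (G_2), so the type is G_2.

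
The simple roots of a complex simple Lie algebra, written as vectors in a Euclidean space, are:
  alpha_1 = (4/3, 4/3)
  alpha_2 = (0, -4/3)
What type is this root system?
Compute the Cartan integers a_ij = 2(alpha_i, alpha_j)/(alpha_j, alpha_j); the resulting 2x2 Cartan matrix is
[[2, -2], [-1, 2]].
The roots have two lengths (squared-length ratio 2:1); the short ones are alpha_{2}. The associated Dynkin diagram is a chain of 2 nodes with a double edge at one end; the terminal node there is the unique short simple root (B_2), so the type is B_2 (the algebra so(5)).

type B_2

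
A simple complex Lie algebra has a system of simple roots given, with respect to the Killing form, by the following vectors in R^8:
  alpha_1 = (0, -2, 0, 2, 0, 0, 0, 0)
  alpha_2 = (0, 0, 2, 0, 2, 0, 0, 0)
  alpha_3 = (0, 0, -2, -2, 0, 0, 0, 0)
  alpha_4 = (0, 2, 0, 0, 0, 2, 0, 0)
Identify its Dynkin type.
A_4

Compute the Cartan integers a_ij = 2(alpha_i, alpha_j)/(alpha_j, alpha_j); the resulting 4x4 Cartan matrix is
[[2, 0, -1, -1], [0, 2, -1, 0], [-1, -1, 2, 0], [-1, 0, 0, 2]].
All simple roots have the same length, so the diagram is simply laced. The associated Dynkin diagram is a chain of 4 nodes with single edges (A_4), so the type is A_4 (the algebra sl(5)).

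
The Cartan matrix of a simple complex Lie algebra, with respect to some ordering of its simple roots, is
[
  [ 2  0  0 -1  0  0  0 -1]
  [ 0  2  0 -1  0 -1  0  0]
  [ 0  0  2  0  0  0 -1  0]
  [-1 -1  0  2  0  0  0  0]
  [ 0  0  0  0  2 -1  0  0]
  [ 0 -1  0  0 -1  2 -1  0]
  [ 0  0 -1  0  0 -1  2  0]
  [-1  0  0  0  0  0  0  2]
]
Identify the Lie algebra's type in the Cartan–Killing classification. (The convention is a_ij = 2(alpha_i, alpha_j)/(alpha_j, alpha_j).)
type E_8

The matrix has rank 8 with 2's on the diagonal. Reading the off-diagonal entries as Dynkin edges (a single edge where a_ij = a_ji = -1; a double or triple edge where a_ij * a_ji = 2 or 3), the diagram is a chain of 7 nodes with one extra node attached to the third node from one end (E_8). One simple-root ordering that puts it in standard form is (alpha_3, alpha_5, alpha_7, alpha_6, alpha_2, alpha_4, alpha_1, alpha_8). So the algebra is type E_8.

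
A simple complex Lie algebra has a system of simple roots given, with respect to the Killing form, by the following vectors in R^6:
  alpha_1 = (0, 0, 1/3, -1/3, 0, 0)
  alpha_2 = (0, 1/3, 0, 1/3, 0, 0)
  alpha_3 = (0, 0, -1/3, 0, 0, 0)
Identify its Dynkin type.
Compute the Cartan integers a_ij = 2(alpha_i, alpha_j)/(alpha_j, alpha_j); the resulting 3x3 Cartan matrix is
[[2, -1, -2], [-1, 2, 0], [-1, 0, 2]].
The roots have two lengths (squared-length ratio 2:1); the short ones are alpha_{3}. The associated Dynkin diagram is a chain of 3 nodes with a double edge at one end; the terminal node there is the unique short simple root (B_3), so the type is B_3 (the algebra so(7)).

type B_3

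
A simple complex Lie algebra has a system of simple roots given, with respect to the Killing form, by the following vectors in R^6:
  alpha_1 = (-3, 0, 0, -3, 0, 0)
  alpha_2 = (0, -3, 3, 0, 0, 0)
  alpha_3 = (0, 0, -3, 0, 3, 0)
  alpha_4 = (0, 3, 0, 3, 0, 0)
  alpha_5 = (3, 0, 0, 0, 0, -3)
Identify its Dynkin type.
Compute the Cartan integers a_ij = 2(alpha_i, alpha_j)/(alpha_j, alpha_j); the resulting 5x5 Cartan matrix is
[[2, 0, 0, -1, -1], [0, 2, -1, -1, 0], [0, -1, 2, 0, 0], [-1, -1, 0, 2, 0], [-1, 0, 0, 0, 2]].
All simple roots have the same length, so the diagram is simply laced. The associated Dynkin diagram is a chain of 5 nodes with single edges (A_5), so the type is A_5 (the algebra sl(6)).

A5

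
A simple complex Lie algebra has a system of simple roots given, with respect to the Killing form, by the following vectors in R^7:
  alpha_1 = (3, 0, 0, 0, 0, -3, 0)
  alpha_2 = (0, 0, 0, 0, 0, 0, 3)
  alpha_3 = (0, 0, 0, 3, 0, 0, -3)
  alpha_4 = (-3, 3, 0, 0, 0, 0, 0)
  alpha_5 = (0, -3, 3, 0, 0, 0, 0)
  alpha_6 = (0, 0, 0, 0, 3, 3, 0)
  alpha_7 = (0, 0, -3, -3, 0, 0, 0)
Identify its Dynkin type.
B7

Compute the Cartan integers a_ij = 2(alpha_i, alpha_j)/(alpha_j, alpha_j); the resulting 7x7 Cartan matrix is
[[2, 0, 0, -1, 0, -1, 0], [0, 2, -1, 0, 0, 0, 0], [0, -2, 2, 0, 0, 0, -1], [-1, 0, 0, 2, -1, 0, 0], [0, 0, 0, -1, 2, 0, -1], [-1, 0, 0, 0, 0, 2, 0], [0, 0, -1, 0, -1, 0, 2]].
The roots have two lengths (squared-length ratio 2:1); the short ones are alpha_{2}. The associated Dynkin diagram is a chain of 7 nodes with a double edge at one end; the terminal node there is the unique short simple root (B_7), so the type is B_7 (the algebra so(15)).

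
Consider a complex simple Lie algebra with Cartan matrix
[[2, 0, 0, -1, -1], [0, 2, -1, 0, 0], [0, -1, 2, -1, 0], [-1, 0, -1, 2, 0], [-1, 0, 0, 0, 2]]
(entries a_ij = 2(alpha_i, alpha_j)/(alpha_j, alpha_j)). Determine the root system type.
type A_5

The matrix has rank 5 with 2's on the diagonal. Reading the off-diagonal entries as Dynkin edges (a single edge where a_ij = a_ji = -1; a double or triple edge where a_ij * a_ji = 2 or 3), the diagram is a chain of 5 nodes with single edges (A_5). One simple-root ordering that puts it in standard form is (alpha_5, alpha_1, alpha_4, alpha_3, alpha_2). So the algebra is type A_5, i.e. sl(6).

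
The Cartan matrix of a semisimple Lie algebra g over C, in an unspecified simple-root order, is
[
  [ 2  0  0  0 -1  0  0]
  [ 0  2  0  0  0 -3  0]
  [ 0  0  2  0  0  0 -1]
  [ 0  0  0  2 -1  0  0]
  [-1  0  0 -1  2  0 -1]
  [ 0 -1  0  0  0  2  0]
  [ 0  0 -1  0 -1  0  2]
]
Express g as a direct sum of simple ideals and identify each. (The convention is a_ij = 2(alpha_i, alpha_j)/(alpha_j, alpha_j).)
The diagram associated to this matrix has two connected components: the simple roots {alpha_1, alpha_3, alpha_4, alpha_5, alpha_7} form a chain of 3 nodes with a fork of two nodes at one end (D_5), and {alpha_2, alpha_6} form two nodes joined by a triple edge (G_2). A semisimple Lie algebra decomposes uniquely as the direct sum of simple ideals, one per connected component of its Dynkin diagram, so g ≅ D_5 ⊕ G_2 (dimension 45 + 14 = 59).

D_5 (so(10)) ⊕ G_2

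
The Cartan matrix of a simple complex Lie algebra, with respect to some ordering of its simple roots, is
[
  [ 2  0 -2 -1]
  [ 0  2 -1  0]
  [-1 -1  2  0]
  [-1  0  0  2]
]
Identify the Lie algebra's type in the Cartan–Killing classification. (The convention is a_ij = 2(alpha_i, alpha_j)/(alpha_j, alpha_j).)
The matrix has rank 4 with 2's on the diagonal. Reading the off-diagonal entries as Dynkin edges (a single edge where a_ij = a_ji = -1; a double or triple edge where a_ij * a_ji = 2 or 3), the diagram is a chain of 4 nodes with a double edge between the middle two (F_4). One simple-root ordering that puts it in standard form is (alpha_4, alpha_1, alpha_3, alpha_2). So the algebra is type F_4.

type F_4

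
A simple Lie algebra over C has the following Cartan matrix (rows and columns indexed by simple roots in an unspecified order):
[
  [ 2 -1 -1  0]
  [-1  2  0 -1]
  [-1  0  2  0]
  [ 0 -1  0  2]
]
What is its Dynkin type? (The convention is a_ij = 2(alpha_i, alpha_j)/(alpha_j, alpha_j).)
A_4

The matrix has rank 4 with 2's on the diagonal. Reading the off-diagonal entries as Dynkin edges (a single edge where a_ij = a_ji = -1; a double or triple edge where a_ij * a_ji = 2 or 3), the diagram is a chain of 4 nodes with single edges (A_4). One simple-root ordering that puts it in standard form is (alpha_3, alpha_1, alpha_2, alpha_4). So the algebra is type A_4, i.e. sl(5).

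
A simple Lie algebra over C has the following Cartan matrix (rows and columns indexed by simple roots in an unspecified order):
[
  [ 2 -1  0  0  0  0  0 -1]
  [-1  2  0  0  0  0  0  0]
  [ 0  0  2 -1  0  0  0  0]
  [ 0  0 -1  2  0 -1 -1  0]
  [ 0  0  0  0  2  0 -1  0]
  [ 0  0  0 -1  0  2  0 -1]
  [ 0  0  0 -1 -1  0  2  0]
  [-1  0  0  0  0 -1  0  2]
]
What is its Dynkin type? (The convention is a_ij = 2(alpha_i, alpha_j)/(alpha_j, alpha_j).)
The matrix has rank 8 with 2's on the diagonal. Reading the off-diagonal entries as Dynkin edges (a single edge where a_ij = a_ji = -1; a double or triple edge where a_ij * a_ji = 2 or 3), the diagram is a chain of 7 nodes with one extra node attached to the third node from one end (E_8). One simple-root ordering that puts it in standard form is (alpha_5, alpha_3, alpha_7, alpha_4, alpha_6, alpha_8, alpha_1, alpha_2). So the algebra is type E_8.

E_8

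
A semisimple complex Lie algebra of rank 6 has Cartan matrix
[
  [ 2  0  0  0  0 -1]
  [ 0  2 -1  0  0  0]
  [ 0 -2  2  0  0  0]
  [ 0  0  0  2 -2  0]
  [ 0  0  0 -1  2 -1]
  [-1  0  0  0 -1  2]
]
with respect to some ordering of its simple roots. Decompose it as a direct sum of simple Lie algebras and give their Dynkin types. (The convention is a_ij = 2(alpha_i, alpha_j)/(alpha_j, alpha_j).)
B_2 (so(5)) + C_4 (sp(8))

The diagram associated to this matrix has two connected components: the simple roots {alpha_2, alpha_3} form a chain of 2 nodes with a double edge at one end; the terminal node there is the unique short simple root (B_2), and {alpha_1, alpha_4, alpha_5, alpha_6} form a chain of 4 nodes with a double edge at one end; the terminal node there is the unique long simple root (C_4). A semisimple Lie algebra decomposes uniquely as the direct sum of simple ideals, one per connected component of its Dynkin diagram, so g ≅ B_2 ⊕ C_4 (dimension 10 + 36 = 46).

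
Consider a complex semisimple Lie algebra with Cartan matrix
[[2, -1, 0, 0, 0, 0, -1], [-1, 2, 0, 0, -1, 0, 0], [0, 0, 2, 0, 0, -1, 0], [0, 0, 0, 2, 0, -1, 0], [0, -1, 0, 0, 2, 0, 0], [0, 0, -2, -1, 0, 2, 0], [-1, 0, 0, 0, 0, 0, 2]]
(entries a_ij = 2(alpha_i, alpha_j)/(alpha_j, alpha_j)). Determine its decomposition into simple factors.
The diagram associated to this matrix has two connected components: the simple roots {alpha_1, alpha_2, alpha_5, alpha_7} form a chain of 4 nodes with single edges (A_4), and {alpha_3, alpha_4, alpha_6} form a chain of 3 nodes with a double edge at one end; the terminal node there is the unique short simple root (B_3). A semisimple Lie algebra decomposes uniquely as the direct sum of simple ideals, one per connected component of its Dynkin diagram, so g ≅ A_4 ⊕ B_3 (dimension 24 + 21 = 45).

A_4 ⊕ B_3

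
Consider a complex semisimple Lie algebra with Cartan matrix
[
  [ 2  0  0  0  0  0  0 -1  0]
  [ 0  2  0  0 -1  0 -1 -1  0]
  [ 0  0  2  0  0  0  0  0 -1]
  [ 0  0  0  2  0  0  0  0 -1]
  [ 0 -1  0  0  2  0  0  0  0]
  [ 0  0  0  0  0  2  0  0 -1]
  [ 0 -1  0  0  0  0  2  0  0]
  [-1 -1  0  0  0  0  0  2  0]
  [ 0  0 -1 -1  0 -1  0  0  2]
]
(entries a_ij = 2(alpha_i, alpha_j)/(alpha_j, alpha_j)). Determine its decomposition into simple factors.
D4 ⊕ D5

The diagram associated to this matrix has two connected components: the simple roots {alpha_3, alpha_4, alpha_6, alpha_9} form a chain of 2 nodes with a fork of two nodes at one end (D_4), and {alpha_1, alpha_2, alpha_5, alpha_7, alpha_8} form a chain of 3 nodes with a fork of two nodes at one end (D_5). A semisimple Lie algebra decomposes uniquely as the direct sum of simple ideals, one per connected component of its Dynkin diagram, so g ≅ D_4 ⊕ D_5 (dimension 28 + 45 = 73).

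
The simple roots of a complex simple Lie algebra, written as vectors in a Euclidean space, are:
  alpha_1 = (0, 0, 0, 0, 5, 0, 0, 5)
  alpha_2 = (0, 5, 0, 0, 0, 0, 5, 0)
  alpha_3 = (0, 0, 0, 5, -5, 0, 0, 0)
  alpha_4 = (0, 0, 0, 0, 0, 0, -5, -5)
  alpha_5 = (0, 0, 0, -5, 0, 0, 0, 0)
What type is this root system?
Compute the Cartan integers a_ij = 2(alpha_i, alpha_j)/(alpha_j, alpha_j); the resulting 5x5 Cartan matrix is
[[2, 0, -1, -1, 0], [0, 2, 0, -1, 0], [-1, 0, 2, 0, -2], [-1, -1, 0, 2, 0], [0, 0, -1, 0, 2]].
The roots have two lengths (squared-length ratio 2:1); the short ones are alpha_{5}. The associated Dynkin diagram is a chain of 5 nodes with a double edge at one end; the terminal node there is the unique short simple root (B_5), so the type is B_5 (the algebra so(11)).

B5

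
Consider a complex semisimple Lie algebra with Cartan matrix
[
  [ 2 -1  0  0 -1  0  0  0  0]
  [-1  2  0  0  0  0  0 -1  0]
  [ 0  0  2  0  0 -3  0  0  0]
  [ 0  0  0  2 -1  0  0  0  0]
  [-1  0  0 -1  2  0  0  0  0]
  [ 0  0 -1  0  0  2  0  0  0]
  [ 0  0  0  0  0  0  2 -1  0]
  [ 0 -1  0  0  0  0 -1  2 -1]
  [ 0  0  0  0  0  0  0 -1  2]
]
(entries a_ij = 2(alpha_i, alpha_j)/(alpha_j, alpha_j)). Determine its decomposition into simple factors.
The diagram associated to this matrix has two connected components: the simple roots {alpha_1, alpha_2, alpha_4, alpha_5, alpha_7, alpha_8, alpha_9} form a chain of 5 nodes with a fork of two nodes at one end (D_7), and {alpha_3, alpha_6} form two nodes joined by a triple edge (G_2). A semisimple Lie algebra decomposes uniquely as the direct sum of simple ideals, one per connected component of its Dynkin diagram, so g ≅ D_7 ⊕ G_2 (dimension 91 + 14 = 105).

type D_7 + type G_2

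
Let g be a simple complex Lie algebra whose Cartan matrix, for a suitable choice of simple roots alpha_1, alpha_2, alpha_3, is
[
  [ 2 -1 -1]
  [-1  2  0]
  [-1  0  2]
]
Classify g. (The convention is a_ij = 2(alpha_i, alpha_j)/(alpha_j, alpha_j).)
A_3

The matrix has rank 3 with 2's on the diagonal. Reading the off-diagonal entries as Dynkin edges (a single edge where a_ij = a_ji = -1; a double or triple edge where a_ij * a_ji = 2 or 3), the diagram is a chain of 3 nodes with single edges (A_3). One simple-root ordering that puts it in standard form is (alpha_2, alpha_1, alpha_3). So the algebra is type A_3, i.e. sl(4).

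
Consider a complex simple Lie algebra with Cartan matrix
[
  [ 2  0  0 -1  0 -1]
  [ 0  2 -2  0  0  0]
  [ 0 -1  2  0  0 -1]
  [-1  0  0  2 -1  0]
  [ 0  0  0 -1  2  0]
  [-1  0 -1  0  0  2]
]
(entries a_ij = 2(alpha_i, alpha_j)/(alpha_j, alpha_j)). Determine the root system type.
The matrix has rank 6 with 2's on the diagonal. Reading the off-diagonal entries as Dynkin edges (a single edge where a_ij = a_ji = -1; a double or triple edge where a_ij * a_ji = 2 or 3), the diagram is a chain of 6 nodes with a double edge at one end; the terminal node there is the unique long simple root (C_6). One simple-root ordering that puts it in standard form is (alpha_5, alpha_4, alpha_1, alpha_6, alpha_3, alpha_2). So the algebra is type C_6, i.e. sp(12).

type C_6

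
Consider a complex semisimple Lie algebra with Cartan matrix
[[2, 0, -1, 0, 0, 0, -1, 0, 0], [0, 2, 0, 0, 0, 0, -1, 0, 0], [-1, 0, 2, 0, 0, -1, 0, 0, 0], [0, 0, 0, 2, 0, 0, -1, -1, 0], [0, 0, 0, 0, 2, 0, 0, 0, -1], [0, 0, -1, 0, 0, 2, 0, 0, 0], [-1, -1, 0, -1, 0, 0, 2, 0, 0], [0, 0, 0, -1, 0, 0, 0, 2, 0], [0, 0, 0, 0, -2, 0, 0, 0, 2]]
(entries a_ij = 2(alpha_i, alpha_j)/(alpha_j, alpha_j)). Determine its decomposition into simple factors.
The diagram associated to this matrix has two connected components: the simple roots {alpha_5, alpha_9} form a chain of 2 nodes with a double edge at one end; the terminal node there is the unique short simple root (B_2), and {alpha_1, alpha_2, alpha_3, alpha_4, alpha_6, alpha_7, alpha_8} form a chain of 6 nodes with one extra node attached to the third node from one end (E_7). A semisimple Lie algebra decomposes uniquely as the direct sum of simple ideals, one per connected component of its Dynkin diagram, so g ≅ B_2 ⊕ E_7 (dimension 10 + 133 = 143).

type B_2 ⊕ type E_7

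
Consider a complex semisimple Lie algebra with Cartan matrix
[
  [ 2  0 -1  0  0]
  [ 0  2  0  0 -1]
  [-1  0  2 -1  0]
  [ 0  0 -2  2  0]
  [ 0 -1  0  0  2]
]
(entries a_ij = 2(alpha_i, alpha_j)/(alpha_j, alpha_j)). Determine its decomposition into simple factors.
The diagram associated to this matrix has two connected components: the simple roots {alpha_2, alpha_5} form a chain of 2 nodes with single edges (A_2), and {alpha_1, alpha_3, alpha_4} form a chain of 3 nodes with a double edge at one end; the terminal node there is the unique long simple root (C_3). A semisimple Lie algebra decomposes uniquely as the direct sum of simple ideals, one per connected component of its Dynkin diagram, so g ≅ A_2 ⊕ C_3 (dimension 8 + 21 = 29).

A_2 + C_3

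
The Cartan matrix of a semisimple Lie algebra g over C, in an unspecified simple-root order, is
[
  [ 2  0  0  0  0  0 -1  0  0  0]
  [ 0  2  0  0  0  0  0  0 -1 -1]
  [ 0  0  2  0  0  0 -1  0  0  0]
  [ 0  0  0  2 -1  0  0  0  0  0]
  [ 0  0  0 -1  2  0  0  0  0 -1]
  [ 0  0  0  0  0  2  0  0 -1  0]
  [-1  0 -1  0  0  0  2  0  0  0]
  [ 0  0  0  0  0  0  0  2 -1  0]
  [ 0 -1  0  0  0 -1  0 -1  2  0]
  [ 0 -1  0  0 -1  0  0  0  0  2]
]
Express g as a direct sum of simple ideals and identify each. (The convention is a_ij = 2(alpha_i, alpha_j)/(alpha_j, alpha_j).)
The diagram associated to this matrix has two connected components: the simple roots {alpha_1, alpha_3, alpha_7} form a chain of 3 nodes with single edges (A_3), and {alpha_2, alpha_4, alpha_5, alpha_6, alpha_8, alpha_9, alpha_10} form a chain of 5 nodes with a fork of two nodes at one end (D_7). A semisimple Lie algebra decomposes uniquely as the direct sum of simple ideals, one per connected component of its Dynkin diagram, so g ≅ A_3 ⊕ D_7 (dimension 15 + 91 = 106).

A3 ⊕ D7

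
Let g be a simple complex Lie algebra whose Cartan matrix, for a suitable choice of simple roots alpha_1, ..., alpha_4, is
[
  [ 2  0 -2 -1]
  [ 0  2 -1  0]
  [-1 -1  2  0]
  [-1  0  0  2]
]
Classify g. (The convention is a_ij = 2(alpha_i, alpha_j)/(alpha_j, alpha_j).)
F4

The matrix has rank 4 with 2's on the diagonal. Reading the off-diagonal entries as Dynkin edges (a single edge where a_ij = a_ji = -1; a double or triple edge where a_ij * a_ji = 2 or 3), the diagram is a chain of 4 nodes with a double edge between the middle two (F_4). One simple-root ordering that puts it in standard form is (alpha_4, alpha_1, alpha_3, alpha_2). So the algebra is type F_4.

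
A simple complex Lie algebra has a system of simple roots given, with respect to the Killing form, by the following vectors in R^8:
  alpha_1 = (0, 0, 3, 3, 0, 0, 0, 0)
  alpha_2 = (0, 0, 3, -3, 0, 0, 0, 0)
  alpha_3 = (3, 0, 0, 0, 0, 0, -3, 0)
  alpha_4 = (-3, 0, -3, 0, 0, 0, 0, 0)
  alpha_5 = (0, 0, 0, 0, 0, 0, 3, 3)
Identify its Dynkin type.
D5

Compute the Cartan integers a_ij = 2(alpha_i, alpha_j)/(alpha_j, alpha_j); the resulting 5x5 Cartan matrix is
[[2, 0, 0, -1, 0], [0, 2, 0, -1, 0], [0, 0, 2, -1, -1], [-1, -1, -1, 2, 0], [0, 0, -1, 0, 2]].
All simple roots have the same length, so the diagram is simply laced. The associated Dynkin diagram is a chain of 3 nodes with a fork of two nodes at one end (D_5), so the type is D_5 (the algebra so(10)).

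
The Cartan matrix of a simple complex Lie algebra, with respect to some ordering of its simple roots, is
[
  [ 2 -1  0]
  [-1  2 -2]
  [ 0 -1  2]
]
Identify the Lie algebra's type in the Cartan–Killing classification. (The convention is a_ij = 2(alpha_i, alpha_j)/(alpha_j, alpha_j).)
The matrix has rank 3 with 2's on the diagonal. Reading the off-diagonal entries as Dynkin edges (a single edge where a_ij = a_ji = -1; a double or triple edge where a_ij * a_ji = 2 or 3), the diagram is a chain of 3 nodes with a double edge at one end; the terminal node there is the unique short simple root (B_3). One simple-root ordering that puts it in standard form is (alpha_1, alpha_2, alpha_3). So the algebra is type B_3, i.e. so(7).

B3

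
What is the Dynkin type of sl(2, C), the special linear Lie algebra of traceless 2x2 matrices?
type A_1

This is sl(2), which has dimension 2^2 - 1 = 3 and rank 2 - 1 = 1 (a Cartan subalgebra is the diagonal traceless matrices). In the classification of classical Lie algebras, the special linear algebra sl(n+1) has type A_n; here n = 1, so the Dynkin diagram is a chain of 1 nodes with single edges (A_1). Hence the type is A_1.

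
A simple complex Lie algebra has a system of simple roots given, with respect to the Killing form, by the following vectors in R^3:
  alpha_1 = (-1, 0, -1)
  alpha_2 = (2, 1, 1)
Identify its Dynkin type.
G_2

Compute the Cartan integers a_ij = 2(alpha_i, alpha_j)/(alpha_j, alpha_j); the resulting 2x2 Cartan matrix is
[[2, -1], [-3, 2]].
The roots have two lengths (squared-length ratio 3:1); the short ones are alpha_{1}. The associated Dynkin diagram is two nodes joined by a triple edge (G_2), so the type is G_2.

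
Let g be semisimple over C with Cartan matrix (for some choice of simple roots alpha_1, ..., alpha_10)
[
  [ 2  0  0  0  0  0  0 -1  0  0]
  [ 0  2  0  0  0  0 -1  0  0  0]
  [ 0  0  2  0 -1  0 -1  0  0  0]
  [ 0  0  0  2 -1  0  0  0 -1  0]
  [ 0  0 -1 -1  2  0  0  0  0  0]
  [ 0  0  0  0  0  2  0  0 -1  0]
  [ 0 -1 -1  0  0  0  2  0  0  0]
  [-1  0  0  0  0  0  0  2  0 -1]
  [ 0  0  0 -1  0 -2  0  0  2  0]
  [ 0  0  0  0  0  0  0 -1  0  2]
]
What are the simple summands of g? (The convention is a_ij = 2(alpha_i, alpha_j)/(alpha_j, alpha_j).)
A_3 (sl(4)) ⊕ B_7 (so(15))

The diagram associated to this matrix has two connected components: the simple roots {alpha_1, alpha_8, alpha_10} form a chain of 3 nodes with single edges (A_3), and {alpha_2, alpha_3, alpha_4, alpha_5, alpha_6, alpha_7, alpha_9} form a chain of 7 nodes with a double edge at one end; the terminal node there is the unique short simple root (B_7). A semisimple Lie algebra decomposes uniquely as the direct sum of simple ideals, one per connected component of its Dynkin diagram, so g ≅ A_3 ⊕ B_7 (dimension 15 + 105 = 120).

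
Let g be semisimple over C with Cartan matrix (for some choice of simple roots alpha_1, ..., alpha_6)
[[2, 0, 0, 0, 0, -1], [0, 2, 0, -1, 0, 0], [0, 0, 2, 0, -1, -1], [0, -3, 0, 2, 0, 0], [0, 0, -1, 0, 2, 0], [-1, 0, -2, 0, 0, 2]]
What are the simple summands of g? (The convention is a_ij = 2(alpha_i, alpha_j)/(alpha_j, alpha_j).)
type F_4 + type G_2

The diagram associated to this matrix has two connected components: the simple roots {alpha_1, alpha_3, alpha_5, alpha_6} form a chain of 4 nodes with a double edge between the middle two (F_4), and {alpha_2, alpha_4} form two nodes joined by a triple edge (G_2). A semisimple Lie algebra decomposes uniquely as the direct sum of simple ideals, one per connected component of its Dynkin diagram, so g ≅ F_4 ⊕ G_2 (dimension 52 + 14 = 66).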